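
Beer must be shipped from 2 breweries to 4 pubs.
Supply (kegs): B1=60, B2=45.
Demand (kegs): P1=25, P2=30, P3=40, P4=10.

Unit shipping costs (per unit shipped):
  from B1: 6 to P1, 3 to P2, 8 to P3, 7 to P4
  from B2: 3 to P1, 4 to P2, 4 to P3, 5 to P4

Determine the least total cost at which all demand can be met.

An optimal shipping plan:
  B1->P1: 20 × 6 = 120
  B1->P2: 30 × 3 = 90
  B1->P4: 10 × 7 = 70
  B2->P1: 5 × 3 = 15
  B2->P3: 40 × 4 = 160
Total = 120 + 90 + 70 + 15 + 160 = 455.

455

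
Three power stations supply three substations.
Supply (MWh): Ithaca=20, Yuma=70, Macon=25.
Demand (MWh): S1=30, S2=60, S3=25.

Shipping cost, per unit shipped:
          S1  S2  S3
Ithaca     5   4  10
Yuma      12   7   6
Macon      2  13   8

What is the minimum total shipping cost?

Optimal allocation:
  Ithaca→S1: 5 × 5 = 25
  Ithaca→S2: 15 × 4 = 60
  Yuma→S2: 45 × 7 = 315
  Yuma→S3: 25 × 6 = 150
  Macon→S1: 25 × 2 = 50
Total = 25 + 60 + 315 + 150 + 50 = 600.
(Supply check: Ithaca ships 20; Yuma ships 70; Macon ships 25.)

600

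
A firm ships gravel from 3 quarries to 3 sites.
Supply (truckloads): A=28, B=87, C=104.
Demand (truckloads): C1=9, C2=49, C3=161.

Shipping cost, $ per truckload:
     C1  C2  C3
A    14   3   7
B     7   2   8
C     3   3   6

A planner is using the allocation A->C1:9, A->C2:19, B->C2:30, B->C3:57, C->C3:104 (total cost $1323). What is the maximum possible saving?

Current plan cost = 9·14 + 19·3 + 30·2 + 57·8 + 104·6 = $1323.
Optimal plan:
  A–C3: 28 truckloads
  B–C2: 49 truckloads
  B–C3: 38 truckloads
  C–C1: 9 truckloads
  C–C3: 95 truckloads
Optimal cost = $1195.
Saving = 1323 − 1195 = $128.

128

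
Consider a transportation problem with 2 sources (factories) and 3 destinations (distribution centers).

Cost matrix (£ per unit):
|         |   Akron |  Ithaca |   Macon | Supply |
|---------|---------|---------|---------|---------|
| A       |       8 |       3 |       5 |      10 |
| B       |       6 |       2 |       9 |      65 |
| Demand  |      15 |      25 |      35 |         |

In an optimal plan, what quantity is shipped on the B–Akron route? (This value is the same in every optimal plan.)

Optimal shipments:
  A to Macon: 10 × £5 = £50
  B to Akron: 15 × £6 = £90
  B to Ithaca: 25 × £2 = £50
  B to Macon: 25 × £9 = £225
Total cost = £415.
So B→Akron carries 15 pallets.

15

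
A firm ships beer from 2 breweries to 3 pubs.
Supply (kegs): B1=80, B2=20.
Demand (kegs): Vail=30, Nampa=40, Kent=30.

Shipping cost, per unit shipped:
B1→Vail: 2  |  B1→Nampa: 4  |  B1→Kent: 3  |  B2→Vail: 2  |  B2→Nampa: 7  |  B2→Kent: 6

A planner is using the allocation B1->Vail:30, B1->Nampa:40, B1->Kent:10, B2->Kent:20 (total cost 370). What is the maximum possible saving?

Current plan cost = 30·2 + 40·4 + 10·3 + 20·6 = 370.
Optimal plan:
  B1->Vail: 10 kegs
  B1->Nampa: 40 kegs
  B1->Kent: 30 kegs
  B2->Vail: 20 kegs
Optimal cost = 310.
Saving = 370 − 310 = 60.

60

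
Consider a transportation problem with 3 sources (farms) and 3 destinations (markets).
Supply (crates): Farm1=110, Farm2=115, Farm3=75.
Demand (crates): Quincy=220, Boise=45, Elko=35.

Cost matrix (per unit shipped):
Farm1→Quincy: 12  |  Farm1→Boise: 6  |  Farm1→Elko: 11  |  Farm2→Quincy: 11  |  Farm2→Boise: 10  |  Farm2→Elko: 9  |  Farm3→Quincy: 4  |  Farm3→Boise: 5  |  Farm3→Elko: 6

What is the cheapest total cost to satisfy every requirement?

One minimum-cost allocation:
  Farm1→Quincy: 65 crates
  Farm1→Boise: 45 crates
  Farm2→Quincy: 80 crates
  Farm2→Elko: 35 crates
  Farm3→Quincy: 75 crates
Total cost = 2545.

2545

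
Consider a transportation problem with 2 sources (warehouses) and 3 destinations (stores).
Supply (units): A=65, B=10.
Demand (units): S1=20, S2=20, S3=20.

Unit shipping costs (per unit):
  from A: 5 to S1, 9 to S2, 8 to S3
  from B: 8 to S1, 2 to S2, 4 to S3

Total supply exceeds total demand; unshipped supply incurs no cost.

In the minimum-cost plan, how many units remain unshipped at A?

15

Minimum-cost shipments:
  A→S1: 20 × 5 = 100
  A→S2: 10 × 9 = 90
  A→S3: 20 × 8 = 160
  B→S2: 10 × 2 = 20
Total cost = 370.
A ships 50 of its 65, leaving 15.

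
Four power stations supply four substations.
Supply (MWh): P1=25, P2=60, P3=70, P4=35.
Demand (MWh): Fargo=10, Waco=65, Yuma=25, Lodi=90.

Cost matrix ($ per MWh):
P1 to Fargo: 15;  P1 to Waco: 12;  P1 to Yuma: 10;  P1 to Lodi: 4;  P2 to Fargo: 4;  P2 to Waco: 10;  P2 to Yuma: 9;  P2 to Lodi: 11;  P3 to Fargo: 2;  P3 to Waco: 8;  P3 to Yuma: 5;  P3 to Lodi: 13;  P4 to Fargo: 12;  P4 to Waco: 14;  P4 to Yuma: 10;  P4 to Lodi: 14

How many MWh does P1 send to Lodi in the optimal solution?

25

Optimal shipments:
  P1–Lodi: 25 × $4 = $100
  P2–Fargo: 5 × $4 = $20
  P2–Lodi: 55 × $11 = $605
  P3–Fargo: 5 × $2 = $10
  P3–Waco: 65 × $8 = $520
  P4–Yuma: 25 × $10 = $250
  P4–Lodi: 10 × $14 = $140
Total cost = $1645.
So P1→Lodi carries 25 MWh.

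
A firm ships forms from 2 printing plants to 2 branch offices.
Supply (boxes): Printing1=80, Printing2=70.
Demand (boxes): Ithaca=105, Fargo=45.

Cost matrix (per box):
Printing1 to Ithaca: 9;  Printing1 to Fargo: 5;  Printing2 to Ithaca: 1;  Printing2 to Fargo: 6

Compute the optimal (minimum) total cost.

610

Optimal allocation:
  Printing1->Ithaca: 35 × 9 = 315
  Printing1->Fargo: 45 × 5 = 225
  Printing2->Ithaca: 70 × 1 = 70
Total = 315 + 225 + 70 = 610.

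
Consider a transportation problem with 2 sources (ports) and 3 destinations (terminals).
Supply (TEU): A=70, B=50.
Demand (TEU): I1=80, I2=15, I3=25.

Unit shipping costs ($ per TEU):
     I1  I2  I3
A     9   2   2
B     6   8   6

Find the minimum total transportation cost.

650

A cheapest plan:
  A–I1: 30 TEU
  A–I2: 15 TEU
  A–I3: 25 TEU
  B–I1: 50 TEU
Total cost = $650.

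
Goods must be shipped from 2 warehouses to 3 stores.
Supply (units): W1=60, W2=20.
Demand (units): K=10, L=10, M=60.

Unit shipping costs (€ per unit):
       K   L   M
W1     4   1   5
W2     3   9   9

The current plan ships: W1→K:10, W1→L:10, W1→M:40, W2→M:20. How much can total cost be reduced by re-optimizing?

50

Current plan cost = 10·4 + 10·1 + 40·5 + 20·9 = €430.
Optimal plan:
  W1–L: 10 units
  W1–M: 50 units
  W2–K: 10 units
  W2–M: 10 units
Optimal cost = €380.
Saving = 430 − 380 = €50.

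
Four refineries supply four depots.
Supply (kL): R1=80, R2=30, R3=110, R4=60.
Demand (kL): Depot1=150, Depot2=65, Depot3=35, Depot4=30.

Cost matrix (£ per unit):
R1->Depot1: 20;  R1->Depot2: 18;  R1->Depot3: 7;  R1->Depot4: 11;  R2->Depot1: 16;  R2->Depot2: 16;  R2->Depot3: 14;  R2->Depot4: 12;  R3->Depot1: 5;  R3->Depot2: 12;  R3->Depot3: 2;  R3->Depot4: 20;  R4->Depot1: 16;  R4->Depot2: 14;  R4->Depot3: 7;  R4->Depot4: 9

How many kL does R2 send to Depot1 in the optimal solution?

Optimal shipments:
  R1–Depot1: 10 kL
  R1–Depot2: 5 kL
  R1–Depot3: 35 kL
  R1–Depot4: 30 kL
  R2–Depot1: 30 kL
  R3–Depot1: 110 kL
  R4–Depot2: 60 kL
Total cost = £2735.
So R2→Depot1 carries 30 kL.

30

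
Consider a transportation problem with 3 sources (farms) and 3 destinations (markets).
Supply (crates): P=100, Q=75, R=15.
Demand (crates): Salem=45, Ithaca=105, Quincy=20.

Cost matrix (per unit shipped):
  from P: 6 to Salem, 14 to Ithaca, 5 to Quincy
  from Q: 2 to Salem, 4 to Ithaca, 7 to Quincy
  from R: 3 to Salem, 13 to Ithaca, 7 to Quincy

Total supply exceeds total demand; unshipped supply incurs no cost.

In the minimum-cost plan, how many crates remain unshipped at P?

20

Minimum-cost shipments:
  P to Salem: 30 crates
  P to Ithaca: 30 crates
  P to Quincy: 20 crates
  Q to Ithaca: 75 crates
  R to Salem: 15 crates
Total cost = 1045.
P ships 80 of its 100, leaving 20.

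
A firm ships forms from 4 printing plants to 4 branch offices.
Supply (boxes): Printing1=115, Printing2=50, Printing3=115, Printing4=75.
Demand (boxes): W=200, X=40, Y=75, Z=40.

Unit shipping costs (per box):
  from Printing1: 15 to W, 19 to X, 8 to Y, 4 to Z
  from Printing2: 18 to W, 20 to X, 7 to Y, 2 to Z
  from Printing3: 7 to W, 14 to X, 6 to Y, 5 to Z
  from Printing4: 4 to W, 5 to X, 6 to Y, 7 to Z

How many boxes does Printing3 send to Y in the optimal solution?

0

Solving gives:
  Printing1→W: 50 × 15 = 750
  Printing1→Y: 65 × 8 = 520
  Printing2→Y: 10 × 7 = 70
  Printing2→Z: 40 × 2 = 80
  Printing3→W: 115 × 7 = 805
  Printing4→W: 35 × 4 = 140
  Printing4→X: 40 × 5 = 200
Total cost = 2565.
The route Printing3→Y is not used.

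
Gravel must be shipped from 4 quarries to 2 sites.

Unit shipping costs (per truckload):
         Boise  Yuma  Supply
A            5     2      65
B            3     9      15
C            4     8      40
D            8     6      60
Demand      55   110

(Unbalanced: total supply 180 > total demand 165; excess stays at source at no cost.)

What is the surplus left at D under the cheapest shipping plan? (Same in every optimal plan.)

15

Minimum-cost shipments:
  A to Yuma: 65 × 2 = 130
  B to Boise: 15 × 3 = 45
  C to Boise: 40 × 4 = 160
  D to Yuma: 45 × 6 = 270
Total cost = 605.
D ships 45 of its 60, leaving 15.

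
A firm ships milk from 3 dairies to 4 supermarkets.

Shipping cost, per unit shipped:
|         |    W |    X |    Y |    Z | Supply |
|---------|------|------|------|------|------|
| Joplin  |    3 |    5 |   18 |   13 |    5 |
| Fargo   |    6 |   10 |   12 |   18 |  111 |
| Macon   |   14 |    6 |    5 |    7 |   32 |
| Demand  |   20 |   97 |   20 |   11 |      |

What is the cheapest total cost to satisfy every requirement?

One minimum-cost allocation:
  Joplin->X: 5 × 5 = 25
  Fargo->W: 20 × 6 = 120
  Fargo->X: 91 × 10 = 910
  Macon->X: 1 × 6 = 6
  Macon->Y: 20 × 5 = 100
  Macon->Z: 11 × 7 = 77
Total = 25 + 120 + 910 + 6 + 100 + 77 = 1238.

1238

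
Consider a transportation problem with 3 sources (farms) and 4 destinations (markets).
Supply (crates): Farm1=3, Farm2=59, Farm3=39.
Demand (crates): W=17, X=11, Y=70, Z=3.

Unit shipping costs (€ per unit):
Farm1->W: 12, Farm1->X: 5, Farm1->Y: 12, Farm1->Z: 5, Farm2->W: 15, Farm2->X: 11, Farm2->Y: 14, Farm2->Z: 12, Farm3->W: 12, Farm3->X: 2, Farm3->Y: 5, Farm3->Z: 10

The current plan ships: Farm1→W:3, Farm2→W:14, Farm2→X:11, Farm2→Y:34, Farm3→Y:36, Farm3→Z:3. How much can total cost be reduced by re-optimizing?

Current plan cost = 3·12 + 14·15 + 11·11 + 34·14 + 36·5 + 3·10 = €1053.
Optimal plan:
  Farm1->Z: 3 crates
  Farm2->W: 17 crates
  Farm2->X: 11 crates
  Farm2->Y: 31 crates
  Farm3->Y: 39 crates
Optimal cost = €1020.
Saving = 1053 − 1020 = €33.

33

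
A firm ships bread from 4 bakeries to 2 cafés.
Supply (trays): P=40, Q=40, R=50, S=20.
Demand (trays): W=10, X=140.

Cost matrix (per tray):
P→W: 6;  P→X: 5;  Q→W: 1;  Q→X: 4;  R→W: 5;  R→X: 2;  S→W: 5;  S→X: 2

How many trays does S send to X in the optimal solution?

20

Solving gives:
  P to X: 40 trays
  Q to W: 10 trays
  Q to X: 30 trays
  R to X: 50 trays
  S to X: 20 trays
Total cost = 470.
So S→X carries 20 trays.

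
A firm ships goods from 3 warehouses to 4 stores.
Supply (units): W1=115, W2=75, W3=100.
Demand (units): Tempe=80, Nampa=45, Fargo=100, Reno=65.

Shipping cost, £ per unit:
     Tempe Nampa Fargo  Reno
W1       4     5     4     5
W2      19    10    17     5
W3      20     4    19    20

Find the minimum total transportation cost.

One minimum-cost allocation:
  W1→Tempe: 80 × £4 = £320
  W1→Fargo: 35 × £4 = £140
  W2→Fargo: 10 × £17 = £170
  W2→Reno: 65 × £5 = £325
  W3→Nampa: 45 × £4 = £180
  W3→Fargo: 55 × £19 = £1045
Total = 320 + 140 + 170 + 325 + 180 + 1045 = £2180.

2180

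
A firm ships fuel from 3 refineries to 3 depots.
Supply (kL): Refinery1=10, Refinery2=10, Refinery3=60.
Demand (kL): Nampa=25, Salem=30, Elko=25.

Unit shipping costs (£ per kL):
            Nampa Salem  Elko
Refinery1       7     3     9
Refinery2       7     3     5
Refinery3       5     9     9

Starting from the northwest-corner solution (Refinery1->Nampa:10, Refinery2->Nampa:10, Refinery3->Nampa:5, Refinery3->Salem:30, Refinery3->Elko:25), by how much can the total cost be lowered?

Current plan cost = 10·7 + 10·7 + 5·5 + 30·9 + 25·9 = £660.
Optimal plan:
  Refinery1–Salem: 10 × £3 = £30
  Refinery2–Salem: 10 × £3 = £30
  Refinery3–Nampa: 25 × £5 = £125
  Refinery3–Salem: 10 × £9 = £90
  Refinery3–Elko: 25 × £9 = £225
Optimal cost = £500.
Saving = 660 − 500 = £160.

160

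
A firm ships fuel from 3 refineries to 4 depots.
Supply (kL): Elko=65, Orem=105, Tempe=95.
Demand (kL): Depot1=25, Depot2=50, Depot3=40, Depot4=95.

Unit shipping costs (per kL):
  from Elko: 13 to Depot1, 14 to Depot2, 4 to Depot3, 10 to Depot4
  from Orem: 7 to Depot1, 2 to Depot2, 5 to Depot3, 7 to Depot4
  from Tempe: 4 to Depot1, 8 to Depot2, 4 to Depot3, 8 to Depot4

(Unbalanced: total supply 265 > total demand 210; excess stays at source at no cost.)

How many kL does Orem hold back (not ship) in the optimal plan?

0

Minimum-cost shipments:
  Elko→Depot3: 40 kL
  Orem→Depot2: 50 kL
  Orem→Depot4: 55 kL
  Tempe→Depot1: 25 kL
  Tempe→Depot4: 40 kL
Total cost = 1065.
Orem ships 105 of its 105, leaving 0.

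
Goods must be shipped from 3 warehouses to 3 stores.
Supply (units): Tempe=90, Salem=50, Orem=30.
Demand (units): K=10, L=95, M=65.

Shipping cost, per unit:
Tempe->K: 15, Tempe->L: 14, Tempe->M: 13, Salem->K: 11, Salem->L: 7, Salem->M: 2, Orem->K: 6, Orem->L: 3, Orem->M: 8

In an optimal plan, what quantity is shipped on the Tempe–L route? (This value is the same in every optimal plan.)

65

The minimum-cost plan:
  Tempe→K: 10 × 15 = 150
  Tempe→L: 65 × 14 = 910
  Tempe→M: 15 × 13 = 195
  Salem→M: 50 × 2 = 100
  Orem→L: 30 × 3 = 90
Total cost = 1445.
So Tempe→L carries 65 units.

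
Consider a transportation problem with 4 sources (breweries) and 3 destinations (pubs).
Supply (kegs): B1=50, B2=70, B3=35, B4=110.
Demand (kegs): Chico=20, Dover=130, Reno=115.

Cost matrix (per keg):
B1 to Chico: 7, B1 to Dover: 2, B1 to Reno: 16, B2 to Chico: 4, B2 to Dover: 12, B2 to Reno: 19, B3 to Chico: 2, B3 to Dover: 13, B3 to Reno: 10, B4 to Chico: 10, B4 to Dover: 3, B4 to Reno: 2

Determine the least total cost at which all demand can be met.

An optimal shipping plan:
  B1 to Dover: 50 × 2 = 100
  B2 to Dover: 70 × 12 = 840
  B3 to Chico: 20 × 2 = 40
  B3 to Reno: 15 × 10 = 150
  B4 to Dover: 10 × 3 = 30
  B4 to Reno: 100 × 2 = 200
Total = 100 + 840 + 40 + 150 + 30 + 200 = 1360.

1360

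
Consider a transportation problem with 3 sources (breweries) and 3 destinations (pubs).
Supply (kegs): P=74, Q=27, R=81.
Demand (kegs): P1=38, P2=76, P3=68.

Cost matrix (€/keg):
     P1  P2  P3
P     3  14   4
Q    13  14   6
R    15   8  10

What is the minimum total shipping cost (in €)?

1078

An optimal shipping plan:
  P->P1: 38 × €3 = €114
  P->P3: 36 × €4 = €144
  Q->P3: 27 × €6 = €162
  R->P2: 76 × €8 = €608
  R->P3: 5 × €10 = €50
Total = 114 + 144 + 162 + 608 + 50 = €1078.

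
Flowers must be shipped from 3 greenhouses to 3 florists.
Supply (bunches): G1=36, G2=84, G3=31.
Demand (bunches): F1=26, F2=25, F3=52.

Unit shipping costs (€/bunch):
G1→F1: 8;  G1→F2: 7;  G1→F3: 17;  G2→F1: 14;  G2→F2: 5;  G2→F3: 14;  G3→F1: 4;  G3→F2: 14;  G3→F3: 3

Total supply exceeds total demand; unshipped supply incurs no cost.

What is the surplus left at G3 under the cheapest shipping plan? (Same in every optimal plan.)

An optimal plan:
  G1 to F1: 26 bunches
  G2 to F2: 25 bunches
  G2 to F3: 21 bunches
  G3 to F3: 31 bunches
Total cost = €720.
G3 ships 31 of its 31, leaving 0.

0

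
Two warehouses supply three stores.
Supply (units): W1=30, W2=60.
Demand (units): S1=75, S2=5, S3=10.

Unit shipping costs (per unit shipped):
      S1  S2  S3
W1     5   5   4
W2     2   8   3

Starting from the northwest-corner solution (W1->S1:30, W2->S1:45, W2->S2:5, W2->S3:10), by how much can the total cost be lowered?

Current plan cost = 30·5 + 45·2 + 5·8 + 10·3 = 310.
Optimal plan:
  W1–S1: 15 × 5 = 75
  W1–S2: 5 × 5 = 25
  W1–S3: 10 × 4 = 40
  W2–S1: 60 × 2 = 120
Optimal cost = 260.
Saving = 310 − 260 = 50.

50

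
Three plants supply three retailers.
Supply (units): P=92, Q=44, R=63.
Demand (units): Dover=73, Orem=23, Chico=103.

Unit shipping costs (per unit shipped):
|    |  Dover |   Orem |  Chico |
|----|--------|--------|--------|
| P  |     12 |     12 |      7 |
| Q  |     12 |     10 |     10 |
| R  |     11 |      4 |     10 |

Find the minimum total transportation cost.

1682

Optimal allocation:
  P->Chico: 92 units
  Q->Dover: 33 units
  Q->Chico: 11 units
  R->Dover: 40 units
  R->Orem: 23 units
Total cost = 1682.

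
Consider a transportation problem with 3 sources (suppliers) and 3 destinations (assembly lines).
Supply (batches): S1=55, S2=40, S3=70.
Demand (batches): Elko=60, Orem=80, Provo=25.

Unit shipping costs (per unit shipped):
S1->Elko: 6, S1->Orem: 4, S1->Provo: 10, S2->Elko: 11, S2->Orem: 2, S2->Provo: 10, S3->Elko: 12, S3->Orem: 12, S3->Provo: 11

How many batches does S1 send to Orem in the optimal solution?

Optimal shipments:
  S1–Elko: 15 batches
  S1–Orem: 40 batches
  S2–Orem: 40 batches
  S3–Elko: 45 batches
  S3–Provo: 25 batches
Total cost = 1145.
So S1→Orem carries 40 batches.

40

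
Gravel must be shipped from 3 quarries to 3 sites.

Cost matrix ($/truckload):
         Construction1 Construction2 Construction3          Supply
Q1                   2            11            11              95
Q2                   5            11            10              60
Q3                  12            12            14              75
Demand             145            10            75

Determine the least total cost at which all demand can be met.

One minimum-cost allocation:
  Q1→Construction1: 95 × $2 = $190
  Q2→Construction1: 50 × $5 = $250
  Q2→Construction3: 10 × $10 = $100
  Q3→Construction2: 10 × $12 = $120
  Q3→Construction3: 65 × $14 = $910
Total = 190 + 250 + 100 + 120 + 910 = $1570.

1570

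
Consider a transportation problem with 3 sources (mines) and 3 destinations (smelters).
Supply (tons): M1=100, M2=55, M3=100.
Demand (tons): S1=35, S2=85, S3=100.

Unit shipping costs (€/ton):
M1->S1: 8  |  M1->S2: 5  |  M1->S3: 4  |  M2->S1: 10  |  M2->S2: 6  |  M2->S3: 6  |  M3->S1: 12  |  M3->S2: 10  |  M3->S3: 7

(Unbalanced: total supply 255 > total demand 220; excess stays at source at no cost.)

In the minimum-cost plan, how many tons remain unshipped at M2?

0

Minimum-cost shipments:
  M1–S1: 35 × €8 = €280
  M1–S2: 30 × €5 = €150
  M1–S3: 35 × €4 = €140
  M2–S2: 55 × €6 = €330
  M3–S3: 65 × €7 = €455
Total cost = €1355.
M2 ships 55 of its 55, leaving 0.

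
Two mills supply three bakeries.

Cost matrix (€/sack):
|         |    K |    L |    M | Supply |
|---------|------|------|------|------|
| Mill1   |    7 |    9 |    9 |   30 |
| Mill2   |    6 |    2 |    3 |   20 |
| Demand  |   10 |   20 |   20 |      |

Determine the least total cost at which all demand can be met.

One minimum-cost allocation:
  Mill1→K: 10 sacks
  Mill1→M: 20 sacks
  Mill2→L: 20 sacks
Total cost = €290.
(Supply check: Mill1 ships 30; Mill2 ships 20.)

290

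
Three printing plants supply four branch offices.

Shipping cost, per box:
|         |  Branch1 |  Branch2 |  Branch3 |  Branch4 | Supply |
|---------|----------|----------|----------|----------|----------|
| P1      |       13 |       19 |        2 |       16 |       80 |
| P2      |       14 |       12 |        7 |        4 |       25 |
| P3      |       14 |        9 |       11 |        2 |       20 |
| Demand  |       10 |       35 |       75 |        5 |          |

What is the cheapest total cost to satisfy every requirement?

A cheapest plan:
  P1 to Branch1: 5 boxes
  P1 to Branch3: 75 boxes
  P2 to Branch1: 5 boxes
  P2 to Branch2: 15 boxes
  P2 to Branch4: 5 boxes
  P3 to Branch2: 20 boxes
Total cost = 665.

665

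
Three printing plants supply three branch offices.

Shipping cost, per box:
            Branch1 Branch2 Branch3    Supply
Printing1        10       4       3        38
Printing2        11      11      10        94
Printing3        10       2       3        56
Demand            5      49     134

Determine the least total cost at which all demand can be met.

1178

One minimum-cost allocation:
  Printing1 to Branch3: 38 × 3 = 114
  Printing2 to Branch1: 5 × 11 = 55
  Printing2 to Branch3: 89 × 10 = 890
  Printing3 to Branch2: 49 × 2 = 98
  Printing3 to Branch3: 7 × 3 = 21
Total = 114 + 55 + 890 + 98 + 21 = 1178.
(Supply check: Printing1 ships 38; Printing2 ships 94; Printing3 ships 56.)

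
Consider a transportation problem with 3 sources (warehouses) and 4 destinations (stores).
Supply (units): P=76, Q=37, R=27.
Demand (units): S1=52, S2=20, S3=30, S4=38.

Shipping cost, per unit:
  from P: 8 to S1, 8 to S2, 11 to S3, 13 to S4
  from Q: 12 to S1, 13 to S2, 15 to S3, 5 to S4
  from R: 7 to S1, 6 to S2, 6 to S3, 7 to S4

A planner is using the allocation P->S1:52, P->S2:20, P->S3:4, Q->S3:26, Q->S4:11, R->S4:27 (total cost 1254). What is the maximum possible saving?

286

Current plan cost = 52·8 + 20·8 + 4·11 + 26·15 + 11·5 + 27·7 = 1254.
Optimal plan:
  P->S1: 52 × 8 = 416
  P->S2: 20 × 8 = 160
  P->S3: 4 × 11 = 44
  Q->S4: 37 × 5 = 185
  R->S3: 26 × 6 = 156
  R->S4: 1 × 7 = 7
Optimal cost = 968.
Saving = 1254 − 968 = 286.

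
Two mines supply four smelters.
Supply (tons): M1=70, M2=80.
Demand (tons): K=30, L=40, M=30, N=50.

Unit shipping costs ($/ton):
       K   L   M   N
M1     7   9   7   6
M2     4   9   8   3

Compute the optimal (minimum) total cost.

An optimal shipping plan:
  M1→L: 40 tons
  M1→M: 30 tons
  M2→K: 30 tons
  M2→N: 50 tons
Total cost = $840.
(Supply check: M1 ships 70; M2 ships 80.)

840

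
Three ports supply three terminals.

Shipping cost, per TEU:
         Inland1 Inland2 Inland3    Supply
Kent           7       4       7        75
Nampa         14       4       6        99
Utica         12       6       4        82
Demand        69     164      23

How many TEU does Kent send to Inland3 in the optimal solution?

0

Optimal shipments:
  Kent→Inland1: 69 × 7 = 483
  Kent→Inland2: 6 × 4 = 24
  Nampa→Inland2: 99 × 4 = 396
  Utica→Inland2: 59 × 6 = 354
  Utica→Inland3: 23 × 4 = 92
Total cost = 1349.
The route Kent→Inland3 is not used.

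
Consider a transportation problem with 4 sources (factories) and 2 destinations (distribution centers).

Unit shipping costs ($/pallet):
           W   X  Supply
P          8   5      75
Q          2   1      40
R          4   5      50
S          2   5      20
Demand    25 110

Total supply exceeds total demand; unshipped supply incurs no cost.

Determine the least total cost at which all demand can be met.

A cheapest plan:
  P->X: 70 × $5 = $350
  Q->X: 40 × $1 = $40
  R->W: 5 × $4 = $20
  S->W: 20 × $2 = $40
Total = 350 + 40 + 20 + 40 = $450.

450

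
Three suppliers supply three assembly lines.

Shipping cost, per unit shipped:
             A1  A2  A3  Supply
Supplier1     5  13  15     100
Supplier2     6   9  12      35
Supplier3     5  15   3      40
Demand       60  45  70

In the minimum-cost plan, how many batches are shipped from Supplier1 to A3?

30

Solving gives:
  Supplier1 to A1: 60 × 5 = 300
  Supplier1 to A2: 10 × 13 = 130
  Supplier1 to A3: 30 × 15 = 450
  Supplier2 to A2: 35 × 9 = 315
  Supplier3 to A3: 40 × 3 = 120
Total cost = 1315.
So Supplier1→A3 carries 30 batches.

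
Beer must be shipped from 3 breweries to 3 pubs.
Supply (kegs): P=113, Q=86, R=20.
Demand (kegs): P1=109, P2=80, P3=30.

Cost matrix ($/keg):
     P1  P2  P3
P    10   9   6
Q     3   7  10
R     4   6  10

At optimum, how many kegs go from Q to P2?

Solving gives:
  P to P1: 3 × $10 = $30
  P to P2: 80 × $9 = $720
  P to P3: 30 × $6 = $180
  Q to P1: 86 × $3 = $258
  R to P1: 20 × $4 = $80
Total cost = $1268.
The route Q→P2 is not used.

0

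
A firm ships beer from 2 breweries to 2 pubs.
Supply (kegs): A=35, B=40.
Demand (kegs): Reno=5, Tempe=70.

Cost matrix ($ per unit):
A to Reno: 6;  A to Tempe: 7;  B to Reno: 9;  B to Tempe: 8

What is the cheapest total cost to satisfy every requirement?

560

Optimal allocation:
  A->Reno: 5 × $6 = $30
  A->Tempe: 30 × $7 = $210
  B->Tempe: 40 × $8 = $320
Total = 30 + 210 + 320 = $560.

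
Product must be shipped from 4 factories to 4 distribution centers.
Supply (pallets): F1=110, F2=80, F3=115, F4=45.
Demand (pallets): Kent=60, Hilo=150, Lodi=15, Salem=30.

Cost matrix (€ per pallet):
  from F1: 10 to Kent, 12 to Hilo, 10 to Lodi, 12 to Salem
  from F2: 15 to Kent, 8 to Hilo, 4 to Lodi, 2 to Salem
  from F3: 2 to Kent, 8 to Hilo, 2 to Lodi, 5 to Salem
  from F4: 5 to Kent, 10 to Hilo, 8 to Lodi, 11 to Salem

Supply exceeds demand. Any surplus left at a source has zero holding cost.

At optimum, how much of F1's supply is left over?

95

Minimum-cost shipments:
  F1→Hilo: 15 × €12 = €180
  F2→Hilo: 50 × €8 = €400
  F2→Salem: 30 × €2 = €60
  F3→Kent: 60 × €2 = €120
  F3→Hilo: 40 × €8 = €320
  F3→Lodi: 15 × €2 = €30
  F4→Hilo: 45 × €10 = €450
Total cost = €1560.
F1 ships 15 of its 110, leaving 95.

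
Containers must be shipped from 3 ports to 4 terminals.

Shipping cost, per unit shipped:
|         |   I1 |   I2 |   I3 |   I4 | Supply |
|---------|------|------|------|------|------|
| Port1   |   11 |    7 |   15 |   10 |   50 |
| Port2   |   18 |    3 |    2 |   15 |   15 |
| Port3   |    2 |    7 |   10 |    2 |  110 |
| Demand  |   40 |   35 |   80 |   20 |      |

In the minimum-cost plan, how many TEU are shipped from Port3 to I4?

Solving gives:
  Port1→I2: 35 × 7 = 245
  Port1→I3: 15 × 15 = 225
  Port2→I3: 15 × 2 = 30
  Port3→I1: 40 × 2 = 80
  Port3→I3: 50 × 10 = 500
  Port3→I4: 20 × 2 = 40
Total cost = 1120.
So Port3→I4 carries 20 TEU.

20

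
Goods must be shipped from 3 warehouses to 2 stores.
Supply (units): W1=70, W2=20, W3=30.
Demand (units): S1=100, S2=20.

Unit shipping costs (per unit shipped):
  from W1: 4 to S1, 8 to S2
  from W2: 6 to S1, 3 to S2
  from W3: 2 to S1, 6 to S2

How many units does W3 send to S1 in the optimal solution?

Solving gives:
  W1–S1: 70 × 4 = 280
  W2–S2: 20 × 3 = 60
  W3–S1: 30 × 2 = 60
Total cost = 400.
So W3→S1 carries 30 units.

30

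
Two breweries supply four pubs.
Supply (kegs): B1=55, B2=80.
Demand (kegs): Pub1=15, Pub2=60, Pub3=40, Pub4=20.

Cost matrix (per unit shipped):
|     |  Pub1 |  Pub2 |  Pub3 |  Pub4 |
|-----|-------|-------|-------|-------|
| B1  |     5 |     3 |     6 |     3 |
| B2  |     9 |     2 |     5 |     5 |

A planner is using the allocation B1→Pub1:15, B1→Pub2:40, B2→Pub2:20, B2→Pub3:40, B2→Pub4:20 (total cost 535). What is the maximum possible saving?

Current plan cost = 15·5 + 40·3 + 20·2 + 40·5 + 20·5 = 535.
Optimal plan:
  B1→Pub1: 15 × 5 = 75
  B1→Pub2: 20 × 3 = 60
  B1→Pub4: 20 × 3 = 60
  B2→Pub2: 40 × 2 = 80
  B2→Pub3: 40 × 5 = 200
Optimal cost = 475.
Saving = 535 − 475 = 60.

60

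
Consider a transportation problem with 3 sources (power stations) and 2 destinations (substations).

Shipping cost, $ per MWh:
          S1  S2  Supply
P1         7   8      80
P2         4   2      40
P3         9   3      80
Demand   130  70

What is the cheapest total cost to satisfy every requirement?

1020

A cheapest plan:
  P1–S1: 80 × $7 = $560
  P2–S1: 40 × $4 = $160
  P3–S1: 10 × $9 = $90
  P3–S2: 70 × $3 = $210
Total = 560 + 160 + 90 + 210 = $1020.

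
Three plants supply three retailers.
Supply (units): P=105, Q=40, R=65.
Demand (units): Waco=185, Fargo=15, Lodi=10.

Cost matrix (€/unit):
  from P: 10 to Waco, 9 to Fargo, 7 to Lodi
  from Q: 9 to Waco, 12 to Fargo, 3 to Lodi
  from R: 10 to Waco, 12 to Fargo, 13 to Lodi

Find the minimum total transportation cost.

1985

A cheapest plan:
  P→Waco: 90 × €10 = €900
  P→Fargo: 15 × €9 = €135
  Q→Waco: 30 × €9 = €270
  Q→Lodi: 10 × €3 = €30
  R→Waco: 65 × €10 = €650
Total = 900 + 135 + 270 + 30 + 650 = €1985.
(Supply check: P ships 105; Q ships 40; R ships 65.)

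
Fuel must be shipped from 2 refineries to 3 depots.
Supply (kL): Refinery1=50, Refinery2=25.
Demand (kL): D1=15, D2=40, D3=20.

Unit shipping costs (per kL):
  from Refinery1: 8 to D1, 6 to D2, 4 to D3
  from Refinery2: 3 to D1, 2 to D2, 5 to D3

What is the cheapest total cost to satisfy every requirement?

325

Optimal allocation:
  Refinery1->D2: 30 × 6 = 180
  Refinery1->D3: 20 × 4 = 80
  Refinery2->D1: 15 × 3 = 45
  Refinery2->D2: 10 × 2 = 20
Total = 180 + 80 + 45 + 20 = 325.
(Supply check: Refinery1 ships 50; Refinery2 ships 25.)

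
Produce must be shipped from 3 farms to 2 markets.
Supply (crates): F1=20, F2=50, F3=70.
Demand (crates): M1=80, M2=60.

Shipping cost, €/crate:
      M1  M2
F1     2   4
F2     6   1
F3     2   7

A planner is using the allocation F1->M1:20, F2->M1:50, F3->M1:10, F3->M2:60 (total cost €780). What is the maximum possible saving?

Current plan cost = 20·2 + 50·6 + 10·2 + 60·7 = €780.
Optimal plan:
  F1→M1: 10 × €2 = €20
  F1→M2: 10 × €4 = €40
  F2→M2: 50 × €1 = €50
  F3→M1: 70 × €2 = €140
Optimal cost = €250.
Saving = 780 − 250 = €530.

530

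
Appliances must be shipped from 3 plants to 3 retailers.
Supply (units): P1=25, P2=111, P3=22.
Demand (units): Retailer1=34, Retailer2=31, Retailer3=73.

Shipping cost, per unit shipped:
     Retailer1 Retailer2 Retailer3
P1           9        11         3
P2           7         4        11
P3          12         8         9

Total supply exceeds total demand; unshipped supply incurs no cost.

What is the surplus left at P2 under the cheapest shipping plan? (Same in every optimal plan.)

An optimal plan:
  P1→Retailer3: 25 × 3 = 75
  P2→Retailer1: 34 × 7 = 238
  P2→Retailer2: 31 × 4 = 124
  P2→Retailer3: 26 × 11 = 286
  P3→Retailer3: 22 × 9 = 198
Total cost = 921.
P2 ships 91 of its 111, leaving 20.

20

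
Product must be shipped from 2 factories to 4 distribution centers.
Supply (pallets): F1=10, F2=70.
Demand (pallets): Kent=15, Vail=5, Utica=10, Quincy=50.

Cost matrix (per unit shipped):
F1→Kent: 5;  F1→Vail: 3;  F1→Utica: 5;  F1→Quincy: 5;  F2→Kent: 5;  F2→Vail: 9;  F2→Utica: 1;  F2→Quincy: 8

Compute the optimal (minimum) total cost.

A cheapest plan:
  F1→Vail: 5 pallets
  F1→Quincy: 5 pallets
  F2→Kent: 15 pallets
  F2→Utica: 10 pallets
  F2→Quincy: 45 pallets
Total cost = 485.
(Supply check: F1 ships 10; F2 ships 70.)

485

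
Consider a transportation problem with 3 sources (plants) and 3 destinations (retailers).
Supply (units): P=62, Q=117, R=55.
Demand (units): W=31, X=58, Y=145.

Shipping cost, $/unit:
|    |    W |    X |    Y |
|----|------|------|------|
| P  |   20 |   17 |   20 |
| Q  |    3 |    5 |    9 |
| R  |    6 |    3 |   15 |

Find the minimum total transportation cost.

Optimal allocation:
  P to Y: 62 units
  Q to W: 31 units
  Q to X: 3 units
  Q to Y: 83 units
  R to X: 55 units
Total cost = $2260.

2260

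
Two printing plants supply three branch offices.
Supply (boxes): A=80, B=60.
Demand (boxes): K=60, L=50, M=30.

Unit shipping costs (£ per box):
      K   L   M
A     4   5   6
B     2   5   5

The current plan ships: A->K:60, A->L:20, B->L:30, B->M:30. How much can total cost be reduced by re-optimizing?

90

Current plan cost = 60·4 + 20·5 + 30·5 + 30·5 = £640.
Optimal plan:
  A→L: 50 boxes
  A→M: 30 boxes
  B→K: 60 boxes
Optimal cost = £550.
Saving = 640 − 550 = £90.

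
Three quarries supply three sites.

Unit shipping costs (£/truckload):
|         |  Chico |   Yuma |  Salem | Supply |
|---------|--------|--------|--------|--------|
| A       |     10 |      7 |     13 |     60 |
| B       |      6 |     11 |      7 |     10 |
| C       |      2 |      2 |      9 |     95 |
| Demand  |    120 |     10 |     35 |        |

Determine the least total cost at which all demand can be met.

A cheapest plan:
  A->Chico: 25 × £10 = £250
  A->Yuma: 10 × £7 = £70
  A->Salem: 25 × £13 = £325
  B->Salem: 10 × £7 = £70
  C->Chico: 95 × £2 = £190
Total = 250 + 70 + 325 + 70 + 190 = £905.

905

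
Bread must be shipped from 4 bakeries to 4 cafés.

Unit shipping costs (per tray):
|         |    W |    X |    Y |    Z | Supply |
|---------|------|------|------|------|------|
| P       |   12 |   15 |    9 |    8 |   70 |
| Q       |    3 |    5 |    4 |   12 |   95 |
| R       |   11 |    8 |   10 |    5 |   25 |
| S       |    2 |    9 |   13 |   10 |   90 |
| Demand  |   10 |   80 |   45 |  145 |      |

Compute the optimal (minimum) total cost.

Optimal allocation:
  P→Z: 70 × 8 = 560
  Q→X: 50 × 5 = 250
  Q→Y: 45 × 4 = 180
  R→Z: 25 × 5 = 125
  S→W: 10 × 2 = 20
  S→X: 30 × 9 = 270
  S→Z: 50 × 10 = 500
Total = 560 + 250 + 180 + 125 + 20 + 270 + 500 = 1905.
(Supply check: P ships 70; Q ships 95; R ships 25; S ships 90.)

1905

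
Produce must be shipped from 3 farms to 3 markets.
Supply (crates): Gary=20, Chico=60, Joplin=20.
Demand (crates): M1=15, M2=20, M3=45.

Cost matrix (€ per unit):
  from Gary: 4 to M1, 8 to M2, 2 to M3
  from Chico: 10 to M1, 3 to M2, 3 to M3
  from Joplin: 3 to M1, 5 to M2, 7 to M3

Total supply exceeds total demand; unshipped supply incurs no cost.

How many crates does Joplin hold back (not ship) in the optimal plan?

5

Minimum-cost shipments:
  Gary->M3: 20 × €2 = €40
  Chico->M2: 20 × €3 = €60
  Chico->M3: 25 × €3 = €75
  Joplin->M1: 15 × €3 = €45
Total cost = €220.
Joplin ships 15 of its 20, leaving 5.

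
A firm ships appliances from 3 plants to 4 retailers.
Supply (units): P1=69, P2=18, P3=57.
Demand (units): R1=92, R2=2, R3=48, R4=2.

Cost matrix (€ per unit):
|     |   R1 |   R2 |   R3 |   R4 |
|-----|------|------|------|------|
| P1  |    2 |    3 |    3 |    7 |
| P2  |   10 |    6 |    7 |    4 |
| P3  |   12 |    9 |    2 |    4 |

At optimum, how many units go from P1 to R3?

Optimal shipments:
  P1 to R1: 69 × €2 = €138
  P2 to R1: 16 × €10 = €160
  P2 to R2: 2 × €6 = €12
  P3 to R1: 7 × €12 = €84
  P3 to R3: 48 × €2 = €96
  P3 to R4: 2 × €4 = €8
Total cost = €498.
The route P1→R3 is not used.

0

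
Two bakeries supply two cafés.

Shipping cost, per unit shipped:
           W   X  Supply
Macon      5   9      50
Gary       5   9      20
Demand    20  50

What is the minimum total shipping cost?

A cheapest plan:
  Macon–X: 50 trays
  Gary–W: 20 trays
Total cost = 550.

550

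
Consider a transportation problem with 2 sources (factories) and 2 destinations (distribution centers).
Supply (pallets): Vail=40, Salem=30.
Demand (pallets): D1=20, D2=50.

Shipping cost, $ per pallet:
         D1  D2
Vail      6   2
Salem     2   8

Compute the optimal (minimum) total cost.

200

An optimal shipping plan:
  Vail->D2: 40 × $2 = $80
  Salem->D1: 20 × $2 = $40
  Salem->D2: 10 × $8 = $80
Total = 80 + 40 + 80 = $200.
(Supply check: Vail ships 40; Salem ships 30.)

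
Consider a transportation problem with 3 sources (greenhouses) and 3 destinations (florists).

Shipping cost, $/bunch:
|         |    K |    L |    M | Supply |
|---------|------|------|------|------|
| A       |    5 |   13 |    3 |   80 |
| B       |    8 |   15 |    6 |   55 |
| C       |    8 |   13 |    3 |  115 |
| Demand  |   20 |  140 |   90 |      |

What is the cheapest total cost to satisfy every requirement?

2300

Optimal allocation:
  A→K: 20 bunches
  A→L: 60 bunches
  B→L: 55 bunches
  C→L: 25 bunches
  C→M: 90 bunches
Total cost = $2300.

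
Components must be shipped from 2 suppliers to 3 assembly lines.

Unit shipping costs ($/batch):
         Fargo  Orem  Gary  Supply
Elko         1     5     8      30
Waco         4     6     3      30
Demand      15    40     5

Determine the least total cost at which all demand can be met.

255

Optimal allocation:
  Elko->Fargo: 15 × $1 = $15
  Elko->Orem: 15 × $5 = $75
  Waco->Orem: 25 × $6 = $150
  Waco->Gary: 5 × $3 = $15
Total = 15 + 75 + 150 + 15 = $255.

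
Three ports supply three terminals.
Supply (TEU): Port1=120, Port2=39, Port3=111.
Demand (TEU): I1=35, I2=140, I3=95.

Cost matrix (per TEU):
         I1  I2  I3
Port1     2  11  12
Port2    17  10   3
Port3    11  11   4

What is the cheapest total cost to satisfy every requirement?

1951

A cheapest plan:
  Port1→I1: 35 TEU
  Port1→I2: 85 TEU
  Port2→I3: 39 TEU
  Port3→I2: 55 TEU
  Port3→I3: 56 TEU
Total cost = 1951.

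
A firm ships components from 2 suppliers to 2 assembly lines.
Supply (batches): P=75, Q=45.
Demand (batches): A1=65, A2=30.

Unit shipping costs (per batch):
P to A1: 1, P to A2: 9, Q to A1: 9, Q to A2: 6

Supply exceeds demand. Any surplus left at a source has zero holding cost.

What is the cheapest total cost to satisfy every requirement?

Optimal allocation:
  P→A1: 65 × 1 = 65
  Q→A2: 30 × 6 = 180
Total = 65 + 180 = 245.
(Supply check: P ships 65; Q ships 30.)

245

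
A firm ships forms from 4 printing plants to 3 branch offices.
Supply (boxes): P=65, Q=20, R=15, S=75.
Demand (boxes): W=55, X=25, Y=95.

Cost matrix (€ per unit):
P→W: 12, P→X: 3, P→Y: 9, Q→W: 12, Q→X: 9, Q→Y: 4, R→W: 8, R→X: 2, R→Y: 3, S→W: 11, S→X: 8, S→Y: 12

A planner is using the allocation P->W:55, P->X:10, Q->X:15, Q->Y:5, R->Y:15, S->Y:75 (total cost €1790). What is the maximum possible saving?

Current plan cost = 55·12 + 10·3 + 15·9 + 5·4 + 15·3 + 75·12 = €1790.
Optimal plan:
  P->X: 25 boxes
  P->Y: 40 boxes
  Q->Y: 20 boxes
  R->Y: 15 boxes
  S->W: 55 boxes
  S->Y: 20 boxes
Optimal cost = €1405.
Saving = 1790 − 1405 = €385.

385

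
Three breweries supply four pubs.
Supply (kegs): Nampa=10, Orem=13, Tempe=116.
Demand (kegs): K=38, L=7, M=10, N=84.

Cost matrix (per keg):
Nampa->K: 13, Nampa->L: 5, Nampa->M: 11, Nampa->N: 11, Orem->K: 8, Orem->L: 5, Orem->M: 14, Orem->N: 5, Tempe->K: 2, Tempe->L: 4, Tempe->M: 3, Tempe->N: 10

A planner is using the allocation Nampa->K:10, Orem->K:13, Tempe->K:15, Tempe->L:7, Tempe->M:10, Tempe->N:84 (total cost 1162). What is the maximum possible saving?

Current plan cost = 10·13 + 13·8 + 15·2 + 7·4 + 10·3 + 84·10 = 1162.
Optimal plan:
  Nampa to L: 7 × 5 = 35
  Nampa to N: 3 × 11 = 33
  Orem to N: 13 × 5 = 65
  Tempe to K: 38 × 2 = 76
  Tempe to M: 10 × 3 = 30
  Tempe to N: 68 × 10 = 680
Optimal cost = 919.
Saving = 1162 − 919 = 243.

243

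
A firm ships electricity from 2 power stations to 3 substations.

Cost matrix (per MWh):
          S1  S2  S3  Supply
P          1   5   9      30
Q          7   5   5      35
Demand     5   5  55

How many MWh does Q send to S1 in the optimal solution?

Optimal shipments:
  P to S1: 5 MWh
  P to S2: 5 MWh
  P to S3: 20 MWh
  Q to S3: 35 MWh
Total cost = 385.
The route Q→S1 is not used.

0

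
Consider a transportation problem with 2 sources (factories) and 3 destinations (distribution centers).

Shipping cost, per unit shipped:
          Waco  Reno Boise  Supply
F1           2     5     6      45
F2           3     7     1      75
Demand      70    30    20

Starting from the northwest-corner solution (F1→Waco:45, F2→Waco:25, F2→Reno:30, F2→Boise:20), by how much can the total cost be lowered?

30

Current plan cost = 45·2 + 25·3 + 30·7 + 20·1 = 395.
Optimal plan:
  F1->Waco: 15 × 2 = 30
  F1->Reno: 30 × 5 = 150
  F2->Waco: 55 × 3 = 165
  F2->Boise: 20 × 1 = 20
Optimal cost = 365.
Saving = 395 − 365 = 30.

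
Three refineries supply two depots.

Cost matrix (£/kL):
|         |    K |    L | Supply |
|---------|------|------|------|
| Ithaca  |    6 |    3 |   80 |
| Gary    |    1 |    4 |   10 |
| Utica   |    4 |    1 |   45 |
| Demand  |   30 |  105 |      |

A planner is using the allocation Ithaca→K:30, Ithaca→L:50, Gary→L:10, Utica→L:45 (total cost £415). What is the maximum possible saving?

Current plan cost = 30·6 + 50·3 + 10·4 + 45·1 = £415.
Optimal plan:
  Ithaca->K: 20 × £6 = £120
  Ithaca->L: 60 × £3 = £180
  Gary->K: 10 × £1 = £10
  Utica->L: 45 × £1 = £45
Optimal cost = £355.
Saving = 415 − 355 = £60.

60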